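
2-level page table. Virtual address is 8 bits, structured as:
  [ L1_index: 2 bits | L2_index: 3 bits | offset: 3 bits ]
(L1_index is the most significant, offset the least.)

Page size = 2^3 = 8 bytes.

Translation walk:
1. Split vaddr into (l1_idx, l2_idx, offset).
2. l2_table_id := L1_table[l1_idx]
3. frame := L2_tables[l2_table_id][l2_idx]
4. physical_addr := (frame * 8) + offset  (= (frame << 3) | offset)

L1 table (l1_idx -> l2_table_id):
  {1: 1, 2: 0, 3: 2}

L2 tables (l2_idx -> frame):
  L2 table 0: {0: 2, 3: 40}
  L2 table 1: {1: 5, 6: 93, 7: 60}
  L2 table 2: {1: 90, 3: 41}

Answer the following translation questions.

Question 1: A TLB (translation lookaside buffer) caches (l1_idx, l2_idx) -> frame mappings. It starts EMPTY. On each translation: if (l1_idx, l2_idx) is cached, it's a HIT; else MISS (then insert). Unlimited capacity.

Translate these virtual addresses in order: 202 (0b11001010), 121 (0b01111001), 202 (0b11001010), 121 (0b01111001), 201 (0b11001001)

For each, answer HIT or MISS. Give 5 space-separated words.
Answer: MISS MISS HIT HIT HIT

Derivation:
vaddr=202: (3,1) not in TLB -> MISS, insert
vaddr=121: (1,7) not in TLB -> MISS, insert
vaddr=202: (3,1) in TLB -> HIT
vaddr=121: (1,7) in TLB -> HIT
vaddr=201: (3,1) in TLB -> HIT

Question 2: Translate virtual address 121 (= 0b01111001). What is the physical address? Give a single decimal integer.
vaddr = 121 = 0b01111001
Split: l1_idx=1, l2_idx=7, offset=1
L1[1] = 1
L2[1][7] = 60
paddr = 60 * 8 + 1 = 481

Answer: 481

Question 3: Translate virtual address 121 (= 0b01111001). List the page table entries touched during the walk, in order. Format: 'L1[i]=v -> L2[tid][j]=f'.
Answer: L1[1]=1 -> L2[1][7]=60

Derivation:
vaddr = 121 = 0b01111001
Split: l1_idx=1, l2_idx=7, offset=1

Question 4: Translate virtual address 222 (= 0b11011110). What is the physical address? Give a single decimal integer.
vaddr = 222 = 0b11011110
Split: l1_idx=3, l2_idx=3, offset=6
L1[3] = 2
L2[2][3] = 41
paddr = 41 * 8 + 6 = 334

Answer: 334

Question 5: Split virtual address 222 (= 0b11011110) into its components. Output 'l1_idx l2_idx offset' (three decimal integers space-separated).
Answer: 3 3 6

Derivation:
vaddr = 222 = 0b11011110
  top 2 bits -> l1_idx = 3
  next 3 bits -> l2_idx = 3
  bottom 3 bits -> offset = 6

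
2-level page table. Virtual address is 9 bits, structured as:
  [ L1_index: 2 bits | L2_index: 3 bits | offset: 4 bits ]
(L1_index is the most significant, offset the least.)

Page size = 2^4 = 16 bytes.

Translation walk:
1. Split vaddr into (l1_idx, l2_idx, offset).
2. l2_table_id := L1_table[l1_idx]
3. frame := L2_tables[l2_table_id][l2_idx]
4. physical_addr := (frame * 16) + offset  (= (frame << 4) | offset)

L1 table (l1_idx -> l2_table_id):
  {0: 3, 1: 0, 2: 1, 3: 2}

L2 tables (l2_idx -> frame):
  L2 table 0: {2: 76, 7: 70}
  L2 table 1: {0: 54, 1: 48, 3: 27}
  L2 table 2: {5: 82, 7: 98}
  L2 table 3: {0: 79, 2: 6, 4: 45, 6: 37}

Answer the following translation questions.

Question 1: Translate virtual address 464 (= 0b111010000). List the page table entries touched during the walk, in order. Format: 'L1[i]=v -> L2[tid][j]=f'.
Answer: L1[3]=2 -> L2[2][5]=82

Derivation:
vaddr = 464 = 0b111010000
Split: l1_idx=3, l2_idx=5, offset=0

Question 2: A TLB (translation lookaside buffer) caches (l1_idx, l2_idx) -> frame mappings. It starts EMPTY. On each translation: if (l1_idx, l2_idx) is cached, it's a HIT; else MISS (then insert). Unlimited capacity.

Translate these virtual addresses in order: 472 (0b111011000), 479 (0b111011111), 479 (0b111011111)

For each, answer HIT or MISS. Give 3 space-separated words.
vaddr=472: (3,5) not in TLB -> MISS, insert
vaddr=479: (3,5) in TLB -> HIT
vaddr=479: (3,5) in TLB -> HIT

Answer: MISS HIT HIT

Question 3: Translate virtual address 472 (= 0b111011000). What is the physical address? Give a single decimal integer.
Answer: 1320

Derivation:
vaddr = 472 = 0b111011000
Split: l1_idx=3, l2_idx=5, offset=8
L1[3] = 2
L2[2][5] = 82
paddr = 82 * 16 + 8 = 1320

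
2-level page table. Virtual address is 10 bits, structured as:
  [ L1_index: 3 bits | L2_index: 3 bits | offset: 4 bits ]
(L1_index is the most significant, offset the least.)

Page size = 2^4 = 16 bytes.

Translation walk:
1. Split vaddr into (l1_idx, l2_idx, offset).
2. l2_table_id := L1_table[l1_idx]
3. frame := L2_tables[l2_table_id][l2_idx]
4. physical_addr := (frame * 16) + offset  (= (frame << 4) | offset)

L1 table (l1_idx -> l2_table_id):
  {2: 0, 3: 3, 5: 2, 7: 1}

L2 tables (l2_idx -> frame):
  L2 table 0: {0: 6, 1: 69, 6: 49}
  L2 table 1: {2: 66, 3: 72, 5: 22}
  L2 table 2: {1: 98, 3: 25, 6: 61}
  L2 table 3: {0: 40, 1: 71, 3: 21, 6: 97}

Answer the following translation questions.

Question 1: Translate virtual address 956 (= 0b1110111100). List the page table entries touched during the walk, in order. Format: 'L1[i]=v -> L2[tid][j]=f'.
Answer: L1[7]=1 -> L2[1][3]=72

Derivation:
vaddr = 956 = 0b1110111100
Split: l1_idx=7, l2_idx=3, offset=12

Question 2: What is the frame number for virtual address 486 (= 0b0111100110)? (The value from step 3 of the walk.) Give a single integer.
Answer: 97

Derivation:
vaddr = 486: l1_idx=3, l2_idx=6
L1[3] = 3; L2[3][6] = 97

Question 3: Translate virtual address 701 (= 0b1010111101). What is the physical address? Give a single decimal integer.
vaddr = 701 = 0b1010111101
Split: l1_idx=5, l2_idx=3, offset=13
L1[5] = 2
L2[2][3] = 25
paddr = 25 * 16 + 13 = 413

Answer: 413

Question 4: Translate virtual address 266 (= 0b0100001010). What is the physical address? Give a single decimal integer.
Answer: 106

Derivation:
vaddr = 266 = 0b0100001010
Split: l1_idx=2, l2_idx=0, offset=10
L1[2] = 0
L2[0][0] = 6
paddr = 6 * 16 + 10 = 106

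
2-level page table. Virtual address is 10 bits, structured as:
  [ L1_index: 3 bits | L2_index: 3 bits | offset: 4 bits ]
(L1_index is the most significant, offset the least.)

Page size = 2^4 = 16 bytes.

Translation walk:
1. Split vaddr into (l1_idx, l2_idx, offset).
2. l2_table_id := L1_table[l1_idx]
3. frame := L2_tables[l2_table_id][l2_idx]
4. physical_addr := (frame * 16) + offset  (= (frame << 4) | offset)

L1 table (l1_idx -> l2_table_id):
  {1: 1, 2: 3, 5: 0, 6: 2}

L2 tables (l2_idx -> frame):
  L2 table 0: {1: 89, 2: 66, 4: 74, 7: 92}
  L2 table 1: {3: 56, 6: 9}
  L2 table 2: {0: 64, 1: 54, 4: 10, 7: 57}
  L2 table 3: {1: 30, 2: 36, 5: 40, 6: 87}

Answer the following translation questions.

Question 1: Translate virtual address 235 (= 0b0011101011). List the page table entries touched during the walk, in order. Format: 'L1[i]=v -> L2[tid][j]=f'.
vaddr = 235 = 0b0011101011
Split: l1_idx=1, l2_idx=6, offset=11

Answer: L1[1]=1 -> L2[1][6]=9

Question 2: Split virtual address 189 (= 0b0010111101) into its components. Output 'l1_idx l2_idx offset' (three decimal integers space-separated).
Answer: 1 3 13

Derivation:
vaddr = 189 = 0b0010111101
  top 3 bits -> l1_idx = 1
  next 3 bits -> l2_idx = 3
  bottom 4 bits -> offset = 13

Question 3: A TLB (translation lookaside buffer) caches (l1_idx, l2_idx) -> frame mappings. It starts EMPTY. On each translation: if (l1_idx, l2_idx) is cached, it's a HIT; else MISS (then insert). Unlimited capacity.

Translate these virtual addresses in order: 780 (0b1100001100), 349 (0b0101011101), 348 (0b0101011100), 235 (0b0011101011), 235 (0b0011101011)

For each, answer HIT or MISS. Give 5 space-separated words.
vaddr=780: (6,0) not in TLB -> MISS, insert
vaddr=349: (2,5) not in TLB -> MISS, insert
vaddr=348: (2,5) in TLB -> HIT
vaddr=235: (1,6) not in TLB -> MISS, insert
vaddr=235: (1,6) in TLB -> HIT

Answer: MISS MISS HIT MISS HIT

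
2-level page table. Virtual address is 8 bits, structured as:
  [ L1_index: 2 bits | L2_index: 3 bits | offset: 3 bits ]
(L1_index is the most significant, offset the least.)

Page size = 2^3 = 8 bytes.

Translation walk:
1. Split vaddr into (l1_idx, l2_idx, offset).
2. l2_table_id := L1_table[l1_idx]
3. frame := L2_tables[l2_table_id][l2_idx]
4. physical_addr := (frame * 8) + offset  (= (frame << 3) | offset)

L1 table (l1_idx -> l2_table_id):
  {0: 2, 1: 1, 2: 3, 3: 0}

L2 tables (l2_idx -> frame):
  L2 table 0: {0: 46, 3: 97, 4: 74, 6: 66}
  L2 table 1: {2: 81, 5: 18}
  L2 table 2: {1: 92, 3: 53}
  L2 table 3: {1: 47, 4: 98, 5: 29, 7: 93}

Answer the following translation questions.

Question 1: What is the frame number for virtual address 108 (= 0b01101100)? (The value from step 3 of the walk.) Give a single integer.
Answer: 18

Derivation:
vaddr = 108: l1_idx=1, l2_idx=5
L1[1] = 1; L2[1][5] = 18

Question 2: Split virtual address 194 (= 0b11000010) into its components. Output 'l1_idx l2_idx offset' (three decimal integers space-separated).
vaddr = 194 = 0b11000010
  top 2 bits -> l1_idx = 3
  next 3 bits -> l2_idx = 0
  bottom 3 bits -> offset = 2

Answer: 3 0 2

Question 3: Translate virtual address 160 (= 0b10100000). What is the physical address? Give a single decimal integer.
vaddr = 160 = 0b10100000
Split: l1_idx=2, l2_idx=4, offset=0
L1[2] = 3
L2[3][4] = 98
paddr = 98 * 8 + 0 = 784

Answer: 784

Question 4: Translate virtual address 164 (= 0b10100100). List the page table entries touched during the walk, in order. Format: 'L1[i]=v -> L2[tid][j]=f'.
Answer: L1[2]=3 -> L2[3][4]=98

Derivation:
vaddr = 164 = 0b10100100
Split: l1_idx=2, l2_idx=4, offset=4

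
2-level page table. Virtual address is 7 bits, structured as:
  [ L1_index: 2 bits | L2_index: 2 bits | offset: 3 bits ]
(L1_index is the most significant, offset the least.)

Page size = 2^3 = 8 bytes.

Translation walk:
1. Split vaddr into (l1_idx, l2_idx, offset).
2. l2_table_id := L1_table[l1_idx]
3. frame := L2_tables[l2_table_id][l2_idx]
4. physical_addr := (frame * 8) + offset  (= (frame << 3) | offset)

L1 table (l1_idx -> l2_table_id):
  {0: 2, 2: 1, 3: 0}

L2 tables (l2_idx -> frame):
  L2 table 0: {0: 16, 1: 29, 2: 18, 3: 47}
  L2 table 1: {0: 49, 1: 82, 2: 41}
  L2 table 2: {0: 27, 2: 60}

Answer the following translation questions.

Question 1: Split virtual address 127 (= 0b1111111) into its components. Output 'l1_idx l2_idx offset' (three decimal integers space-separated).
Answer: 3 3 7

Derivation:
vaddr = 127 = 0b1111111
  top 2 bits -> l1_idx = 3
  next 2 bits -> l2_idx = 3
  bottom 3 bits -> offset = 7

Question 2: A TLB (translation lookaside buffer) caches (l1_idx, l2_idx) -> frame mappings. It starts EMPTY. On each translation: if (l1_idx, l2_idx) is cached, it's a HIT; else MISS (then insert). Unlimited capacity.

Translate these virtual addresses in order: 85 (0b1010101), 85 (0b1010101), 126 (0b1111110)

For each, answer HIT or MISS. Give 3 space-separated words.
vaddr=85: (2,2) not in TLB -> MISS, insert
vaddr=85: (2,2) in TLB -> HIT
vaddr=126: (3,3) not in TLB -> MISS, insert

Answer: MISS HIT MISS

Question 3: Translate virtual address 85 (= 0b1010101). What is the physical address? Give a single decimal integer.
Answer: 333

Derivation:
vaddr = 85 = 0b1010101
Split: l1_idx=2, l2_idx=2, offset=5
L1[2] = 1
L2[1][2] = 41
paddr = 41 * 8 + 5 = 333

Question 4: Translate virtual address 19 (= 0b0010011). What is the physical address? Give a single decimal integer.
vaddr = 19 = 0b0010011
Split: l1_idx=0, l2_idx=2, offset=3
L1[0] = 2
L2[2][2] = 60
paddr = 60 * 8 + 3 = 483

Answer: 483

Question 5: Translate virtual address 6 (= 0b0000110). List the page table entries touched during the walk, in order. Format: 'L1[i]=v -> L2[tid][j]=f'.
Answer: L1[0]=2 -> L2[2][0]=27

Derivation:
vaddr = 6 = 0b0000110
Split: l1_idx=0, l2_idx=0, offset=6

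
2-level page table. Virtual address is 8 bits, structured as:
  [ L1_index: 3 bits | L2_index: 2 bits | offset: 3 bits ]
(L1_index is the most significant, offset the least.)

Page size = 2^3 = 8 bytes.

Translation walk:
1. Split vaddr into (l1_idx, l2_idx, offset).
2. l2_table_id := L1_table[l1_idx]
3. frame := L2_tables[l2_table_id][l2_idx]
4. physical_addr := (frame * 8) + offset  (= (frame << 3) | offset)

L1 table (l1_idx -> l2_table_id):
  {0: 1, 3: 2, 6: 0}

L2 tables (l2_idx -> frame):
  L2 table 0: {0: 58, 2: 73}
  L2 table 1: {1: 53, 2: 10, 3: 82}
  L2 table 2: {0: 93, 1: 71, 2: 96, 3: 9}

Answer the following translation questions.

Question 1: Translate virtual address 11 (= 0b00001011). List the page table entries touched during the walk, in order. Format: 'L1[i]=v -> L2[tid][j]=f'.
vaddr = 11 = 0b00001011
Split: l1_idx=0, l2_idx=1, offset=3

Answer: L1[0]=1 -> L2[1][1]=53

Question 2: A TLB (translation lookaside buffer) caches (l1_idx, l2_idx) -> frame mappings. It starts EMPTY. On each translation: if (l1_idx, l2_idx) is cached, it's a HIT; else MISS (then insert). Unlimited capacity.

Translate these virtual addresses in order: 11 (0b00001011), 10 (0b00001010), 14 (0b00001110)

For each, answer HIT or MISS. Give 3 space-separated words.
Answer: MISS HIT HIT

Derivation:
vaddr=11: (0,1) not in TLB -> MISS, insert
vaddr=10: (0,1) in TLB -> HIT
vaddr=14: (0,1) in TLB -> HIT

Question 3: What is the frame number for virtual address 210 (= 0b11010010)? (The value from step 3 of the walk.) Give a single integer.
vaddr = 210: l1_idx=6, l2_idx=2
L1[6] = 0; L2[0][2] = 73

Answer: 73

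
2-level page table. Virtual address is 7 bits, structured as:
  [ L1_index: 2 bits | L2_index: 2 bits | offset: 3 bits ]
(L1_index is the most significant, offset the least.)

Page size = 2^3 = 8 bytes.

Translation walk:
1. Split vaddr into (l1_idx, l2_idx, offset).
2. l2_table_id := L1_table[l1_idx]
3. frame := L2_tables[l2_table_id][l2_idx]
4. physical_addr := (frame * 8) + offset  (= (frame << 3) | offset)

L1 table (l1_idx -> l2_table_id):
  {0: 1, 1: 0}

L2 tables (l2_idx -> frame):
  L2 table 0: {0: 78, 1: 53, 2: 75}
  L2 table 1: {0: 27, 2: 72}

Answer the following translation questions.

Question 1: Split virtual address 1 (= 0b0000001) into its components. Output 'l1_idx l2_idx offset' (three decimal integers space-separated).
Answer: 0 0 1

Derivation:
vaddr = 1 = 0b0000001
  top 2 bits -> l1_idx = 0
  next 2 bits -> l2_idx = 0
  bottom 3 bits -> offset = 1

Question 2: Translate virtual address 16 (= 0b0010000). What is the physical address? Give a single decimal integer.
vaddr = 16 = 0b0010000
Split: l1_idx=0, l2_idx=2, offset=0
L1[0] = 1
L2[1][2] = 72
paddr = 72 * 8 + 0 = 576

Answer: 576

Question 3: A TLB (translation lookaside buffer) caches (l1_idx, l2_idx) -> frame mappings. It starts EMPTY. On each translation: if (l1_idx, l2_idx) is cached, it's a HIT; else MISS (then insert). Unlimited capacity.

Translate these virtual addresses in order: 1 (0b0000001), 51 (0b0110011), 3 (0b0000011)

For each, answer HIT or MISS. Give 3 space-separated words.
vaddr=1: (0,0) not in TLB -> MISS, insert
vaddr=51: (1,2) not in TLB -> MISS, insert
vaddr=3: (0,0) in TLB -> HIT

Answer: MISS MISS HIT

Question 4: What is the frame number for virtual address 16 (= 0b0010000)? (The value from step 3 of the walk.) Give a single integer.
Answer: 72

Derivation:
vaddr = 16: l1_idx=0, l2_idx=2
L1[0] = 1; L2[1][2] = 72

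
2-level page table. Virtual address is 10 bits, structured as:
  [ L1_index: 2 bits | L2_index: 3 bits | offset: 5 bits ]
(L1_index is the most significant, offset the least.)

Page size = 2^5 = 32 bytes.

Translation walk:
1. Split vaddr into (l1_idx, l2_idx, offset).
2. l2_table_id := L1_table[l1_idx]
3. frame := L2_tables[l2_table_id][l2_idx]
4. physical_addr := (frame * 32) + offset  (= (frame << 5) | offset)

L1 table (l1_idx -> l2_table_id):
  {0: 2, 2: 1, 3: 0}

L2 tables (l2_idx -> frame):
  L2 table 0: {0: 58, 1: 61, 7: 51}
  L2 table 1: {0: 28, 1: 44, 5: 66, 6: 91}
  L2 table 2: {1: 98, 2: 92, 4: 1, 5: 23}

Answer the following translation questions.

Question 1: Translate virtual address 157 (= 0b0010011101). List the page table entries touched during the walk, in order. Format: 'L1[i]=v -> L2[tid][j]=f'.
vaddr = 157 = 0b0010011101
Split: l1_idx=0, l2_idx=4, offset=29

Answer: L1[0]=2 -> L2[2][4]=1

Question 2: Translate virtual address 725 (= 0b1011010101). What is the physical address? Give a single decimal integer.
vaddr = 725 = 0b1011010101
Split: l1_idx=2, l2_idx=6, offset=21
L1[2] = 1
L2[1][6] = 91
paddr = 91 * 32 + 21 = 2933

Answer: 2933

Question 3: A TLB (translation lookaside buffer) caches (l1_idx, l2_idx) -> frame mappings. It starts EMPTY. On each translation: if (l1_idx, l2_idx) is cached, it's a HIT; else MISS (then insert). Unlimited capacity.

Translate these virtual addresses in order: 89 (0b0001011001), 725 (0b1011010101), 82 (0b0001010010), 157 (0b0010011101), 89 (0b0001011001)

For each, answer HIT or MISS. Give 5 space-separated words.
vaddr=89: (0,2) not in TLB -> MISS, insert
vaddr=725: (2,6) not in TLB -> MISS, insert
vaddr=82: (0,2) in TLB -> HIT
vaddr=157: (0,4) not in TLB -> MISS, insert
vaddr=89: (0,2) in TLB -> HIT

Answer: MISS MISS HIT MISS HIT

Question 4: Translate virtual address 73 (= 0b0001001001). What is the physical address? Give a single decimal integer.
Answer: 2953

Derivation:
vaddr = 73 = 0b0001001001
Split: l1_idx=0, l2_idx=2, offset=9
L1[0] = 2
L2[2][2] = 92
paddr = 92 * 32 + 9 = 2953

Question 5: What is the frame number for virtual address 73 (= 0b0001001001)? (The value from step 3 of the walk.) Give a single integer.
Answer: 92

Derivation:
vaddr = 73: l1_idx=0, l2_idx=2
L1[0] = 2; L2[2][2] = 92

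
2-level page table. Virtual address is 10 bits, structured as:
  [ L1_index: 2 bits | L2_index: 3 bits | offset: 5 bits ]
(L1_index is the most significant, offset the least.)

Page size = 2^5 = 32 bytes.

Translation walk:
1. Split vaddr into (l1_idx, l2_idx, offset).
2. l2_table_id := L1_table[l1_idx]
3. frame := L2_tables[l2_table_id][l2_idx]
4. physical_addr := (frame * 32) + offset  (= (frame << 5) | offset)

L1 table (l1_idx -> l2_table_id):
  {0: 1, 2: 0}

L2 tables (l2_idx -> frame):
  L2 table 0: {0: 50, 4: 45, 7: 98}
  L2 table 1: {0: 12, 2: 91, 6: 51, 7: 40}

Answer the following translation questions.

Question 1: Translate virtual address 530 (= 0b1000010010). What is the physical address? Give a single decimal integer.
vaddr = 530 = 0b1000010010
Split: l1_idx=2, l2_idx=0, offset=18
L1[2] = 0
L2[0][0] = 50
paddr = 50 * 32 + 18 = 1618

Answer: 1618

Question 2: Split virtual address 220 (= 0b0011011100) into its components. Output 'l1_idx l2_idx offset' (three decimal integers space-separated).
vaddr = 220 = 0b0011011100
  top 2 bits -> l1_idx = 0
  next 3 bits -> l2_idx = 6
  bottom 5 bits -> offset = 28

Answer: 0 6 28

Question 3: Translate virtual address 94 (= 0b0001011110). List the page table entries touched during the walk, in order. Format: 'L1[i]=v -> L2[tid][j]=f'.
vaddr = 94 = 0b0001011110
Split: l1_idx=0, l2_idx=2, offset=30

Answer: L1[0]=1 -> L2[1][2]=91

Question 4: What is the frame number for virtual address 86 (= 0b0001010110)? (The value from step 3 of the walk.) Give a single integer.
Answer: 91

Derivation:
vaddr = 86: l1_idx=0, l2_idx=2
L1[0] = 1; L2[1][2] = 91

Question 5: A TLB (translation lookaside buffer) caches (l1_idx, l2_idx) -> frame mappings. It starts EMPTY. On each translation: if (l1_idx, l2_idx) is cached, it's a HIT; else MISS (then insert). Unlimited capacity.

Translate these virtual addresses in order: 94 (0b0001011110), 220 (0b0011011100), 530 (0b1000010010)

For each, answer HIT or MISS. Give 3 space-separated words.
Answer: MISS MISS MISS

Derivation:
vaddr=94: (0,2) not in TLB -> MISS, insert
vaddr=220: (0,6) not in TLB -> MISS, insert
vaddr=530: (2,0) not in TLB -> MISS, insert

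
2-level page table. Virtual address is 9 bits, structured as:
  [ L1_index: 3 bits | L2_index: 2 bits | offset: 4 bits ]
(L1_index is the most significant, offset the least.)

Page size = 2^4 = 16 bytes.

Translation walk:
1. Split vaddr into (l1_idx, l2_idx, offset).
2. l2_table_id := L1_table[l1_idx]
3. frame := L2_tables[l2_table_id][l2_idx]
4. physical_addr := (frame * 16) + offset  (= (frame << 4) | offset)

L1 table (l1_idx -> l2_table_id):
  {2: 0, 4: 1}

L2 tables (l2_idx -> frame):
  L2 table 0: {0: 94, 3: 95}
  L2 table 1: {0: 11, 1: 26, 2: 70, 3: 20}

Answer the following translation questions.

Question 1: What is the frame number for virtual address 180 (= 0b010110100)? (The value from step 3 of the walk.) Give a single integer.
vaddr = 180: l1_idx=2, l2_idx=3
L1[2] = 0; L2[0][3] = 95

Answer: 95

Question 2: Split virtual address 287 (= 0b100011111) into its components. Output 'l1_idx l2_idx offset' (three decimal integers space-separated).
Answer: 4 1 15

Derivation:
vaddr = 287 = 0b100011111
  top 3 bits -> l1_idx = 4
  next 2 bits -> l2_idx = 1
  bottom 4 bits -> offset = 15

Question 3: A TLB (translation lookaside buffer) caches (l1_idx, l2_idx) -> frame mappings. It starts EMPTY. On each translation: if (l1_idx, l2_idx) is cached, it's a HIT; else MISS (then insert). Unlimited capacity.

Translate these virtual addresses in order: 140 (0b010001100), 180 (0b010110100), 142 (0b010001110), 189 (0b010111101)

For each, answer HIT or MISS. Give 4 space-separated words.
Answer: MISS MISS HIT HIT

Derivation:
vaddr=140: (2,0) not in TLB -> MISS, insert
vaddr=180: (2,3) not in TLB -> MISS, insert
vaddr=142: (2,0) in TLB -> HIT
vaddr=189: (2,3) in TLB -> HIT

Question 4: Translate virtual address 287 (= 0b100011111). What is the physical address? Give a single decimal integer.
vaddr = 287 = 0b100011111
Split: l1_idx=4, l2_idx=1, offset=15
L1[4] = 1
L2[1][1] = 26
paddr = 26 * 16 + 15 = 431

Answer: 431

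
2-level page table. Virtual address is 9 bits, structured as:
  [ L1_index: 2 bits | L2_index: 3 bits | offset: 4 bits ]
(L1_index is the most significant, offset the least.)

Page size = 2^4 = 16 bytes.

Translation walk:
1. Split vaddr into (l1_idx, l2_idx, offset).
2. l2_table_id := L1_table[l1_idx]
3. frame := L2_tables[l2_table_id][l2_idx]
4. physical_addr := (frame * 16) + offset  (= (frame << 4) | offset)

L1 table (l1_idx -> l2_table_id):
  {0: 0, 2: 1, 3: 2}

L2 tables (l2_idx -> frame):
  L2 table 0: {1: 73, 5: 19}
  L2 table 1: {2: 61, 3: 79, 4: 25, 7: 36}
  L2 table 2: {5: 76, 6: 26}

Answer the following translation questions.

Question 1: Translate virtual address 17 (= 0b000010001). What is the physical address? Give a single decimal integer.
vaddr = 17 = 0b000010001
Split: l1_idx=0, l2_idx=1, offset=1
L1[0] = 0
L2[0][1] = 73
paddr = 73 * 16 + 1 = 1169

Answer: 1169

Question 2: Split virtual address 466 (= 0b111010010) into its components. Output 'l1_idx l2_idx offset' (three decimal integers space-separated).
vaddr = 466 = 0b111010010
  top 2 bits -> l1_idx = 3
  next 3 bits -> l2_idx = 5
  bottom 4 bits -> offset = 2

Answer: 3 5 2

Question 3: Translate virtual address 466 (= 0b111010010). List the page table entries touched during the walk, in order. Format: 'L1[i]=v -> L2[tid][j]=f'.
vaddr = 466 = 0b111010010
Split: l1_idx=3, l2_idx=5, offset=2

Answer: L1[3]=2 -> L2[2][5]=76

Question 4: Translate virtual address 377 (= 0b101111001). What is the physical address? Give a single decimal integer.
vaddr = 377 = 0b101111001
Split: l1_idx=2, l2_idx=7, offset=9
L1[2] = 1
L2[1][7] = 36
paddr = 36 * 16 + 9 = 585

Answer: 585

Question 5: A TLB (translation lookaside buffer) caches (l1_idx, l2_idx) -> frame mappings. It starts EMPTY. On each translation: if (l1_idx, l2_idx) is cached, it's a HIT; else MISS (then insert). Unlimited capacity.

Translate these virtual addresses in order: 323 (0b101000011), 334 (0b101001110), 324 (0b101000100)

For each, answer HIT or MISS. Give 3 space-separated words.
vaddr=323: (2,4) not in TLB -> MISS, insert
vaddr=334: (2,4) in TLB -> HIT
vaddr=324: (2,4) in TLB -> HIT

Answer: MISS HIT HIT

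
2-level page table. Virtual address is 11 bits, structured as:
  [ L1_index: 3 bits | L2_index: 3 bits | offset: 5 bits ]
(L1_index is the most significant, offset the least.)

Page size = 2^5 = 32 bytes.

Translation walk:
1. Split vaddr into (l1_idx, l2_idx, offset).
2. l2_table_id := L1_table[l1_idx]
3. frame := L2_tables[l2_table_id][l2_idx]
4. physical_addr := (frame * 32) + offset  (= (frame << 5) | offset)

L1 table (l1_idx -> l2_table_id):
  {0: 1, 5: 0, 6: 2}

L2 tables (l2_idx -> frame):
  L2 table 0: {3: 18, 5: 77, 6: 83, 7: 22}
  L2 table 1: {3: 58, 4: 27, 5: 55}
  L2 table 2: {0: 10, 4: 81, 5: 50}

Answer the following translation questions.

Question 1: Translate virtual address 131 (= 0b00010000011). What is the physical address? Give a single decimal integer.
Answer: 867

Derivation:
vaddr = 131 = 0b00010000011
Split: l1_idx=0, l2_idx=4, offset=3
L1[0] = 1
L2[1][4] = 27
paddr = 27 * 32 + 3 = 867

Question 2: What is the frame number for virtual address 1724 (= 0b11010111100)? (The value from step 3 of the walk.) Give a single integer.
vaddr = 1724: l1_idx=6, l2_idx=5
L1[6] = 2; L2[2][5] = 50

Answer: 50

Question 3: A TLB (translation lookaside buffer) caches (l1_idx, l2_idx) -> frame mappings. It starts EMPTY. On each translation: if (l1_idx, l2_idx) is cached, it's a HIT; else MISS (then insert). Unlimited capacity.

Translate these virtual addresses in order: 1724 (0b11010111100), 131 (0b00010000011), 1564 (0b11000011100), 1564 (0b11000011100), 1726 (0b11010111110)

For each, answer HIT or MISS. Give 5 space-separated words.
vaddr=1724: (6,5) not in TLB -> MISS, insert
vaddr=131: (0,4) not in TLB -> MISS, insert
vaddr=1564: (6,0) not in TLB -> MISS, insert
vaddr=1564: (6,0) in TLB -> HIT
vaddr=1726: (6,5) in TLB -> HIT

Answer: MISS MISS MISS HIT HIT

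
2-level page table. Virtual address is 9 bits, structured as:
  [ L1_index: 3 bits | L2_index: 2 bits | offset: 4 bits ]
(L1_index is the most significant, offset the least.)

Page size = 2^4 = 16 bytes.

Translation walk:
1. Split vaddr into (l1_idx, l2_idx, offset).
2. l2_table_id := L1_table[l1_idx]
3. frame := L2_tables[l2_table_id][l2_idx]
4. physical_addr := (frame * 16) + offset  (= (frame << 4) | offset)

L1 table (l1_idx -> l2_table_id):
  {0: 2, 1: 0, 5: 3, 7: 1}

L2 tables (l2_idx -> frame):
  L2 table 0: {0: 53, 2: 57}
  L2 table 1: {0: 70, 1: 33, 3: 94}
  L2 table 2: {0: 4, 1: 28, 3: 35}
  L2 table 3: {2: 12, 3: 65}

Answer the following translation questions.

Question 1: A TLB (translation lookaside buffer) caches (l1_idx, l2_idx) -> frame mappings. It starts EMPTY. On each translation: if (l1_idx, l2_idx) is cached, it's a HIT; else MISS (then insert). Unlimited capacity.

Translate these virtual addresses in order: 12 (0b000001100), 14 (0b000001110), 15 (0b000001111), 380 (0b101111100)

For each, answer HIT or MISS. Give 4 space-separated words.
Answer: MISS HIT HIT MISS

Derivation:
vaddr=12: (0,0) not in TLB -> MISS, insert
vaddr=14: (0,0) in TLB -> HIT
vaddr=15: (0,0) in TLB -> HIT
vaddr=380: (5,3) not in TLB -> MISS, insert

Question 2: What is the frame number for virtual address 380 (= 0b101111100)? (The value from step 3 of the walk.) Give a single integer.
vaddr = 380: l1_idx=5, l2_idx=3
L1[5] = 3; L2[3][3] = 65

Answer: 65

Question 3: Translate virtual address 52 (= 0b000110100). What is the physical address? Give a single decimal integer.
vaddr = 52 = 0b000110100
Split: l1_idx=0, l2_idx=3, offset=4
L1[0] = 2
L2[2][3] = 35
paddr = 35 * 16 + 4 = 564

Answer: 564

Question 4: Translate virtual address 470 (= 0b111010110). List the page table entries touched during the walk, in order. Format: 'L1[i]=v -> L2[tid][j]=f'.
vaddr = 470 = 0b111010110
Split: l1_idx=7, l2_idx=1, offset=6

Answer: L1[7]=1 -> L2[1][1]=33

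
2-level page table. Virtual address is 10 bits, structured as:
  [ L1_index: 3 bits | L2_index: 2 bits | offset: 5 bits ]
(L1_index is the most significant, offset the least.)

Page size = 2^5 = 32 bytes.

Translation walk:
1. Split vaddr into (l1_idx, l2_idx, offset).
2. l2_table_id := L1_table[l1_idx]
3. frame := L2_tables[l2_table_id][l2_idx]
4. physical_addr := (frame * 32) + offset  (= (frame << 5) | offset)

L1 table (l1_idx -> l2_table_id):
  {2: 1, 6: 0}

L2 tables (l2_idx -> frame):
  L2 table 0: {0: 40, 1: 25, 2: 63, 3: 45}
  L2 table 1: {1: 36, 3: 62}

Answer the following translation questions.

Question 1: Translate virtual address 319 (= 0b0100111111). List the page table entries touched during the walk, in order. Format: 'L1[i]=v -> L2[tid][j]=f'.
vaddr = 319 = 0b0100111111
Split: l1_idx=2, l2_idx=1, offset=31

Answer: L1[2]=1 -> L2[1][1]=36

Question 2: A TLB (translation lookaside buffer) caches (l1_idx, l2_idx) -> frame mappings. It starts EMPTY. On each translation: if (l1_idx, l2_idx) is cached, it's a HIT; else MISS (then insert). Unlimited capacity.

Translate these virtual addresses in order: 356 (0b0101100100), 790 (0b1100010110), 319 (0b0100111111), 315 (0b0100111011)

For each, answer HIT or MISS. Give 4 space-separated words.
vaddr=356: (2,3) not in TLB -> MISS, insert
vaddr=790: (6,0) not in TLB -> MISS, insert
vaddr=319: (2,1) not in TLB -> MISS, insert
vaddr=315: (2,1) in TLB -> HIT

Answer: MISS MISS MISS HIT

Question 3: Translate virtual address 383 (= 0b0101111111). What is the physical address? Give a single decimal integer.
Answer: 2015

Derivation:
vaddr = 383 = 0b0101111111
Split: l1_idx=2, l2_idx=3, offset=31
L1[2] = 1
L2[1][3] = 62
paddr = 62 * 32 + 31 = 2015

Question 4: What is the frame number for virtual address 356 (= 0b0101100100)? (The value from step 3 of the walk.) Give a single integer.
Answer: 62

Derivation:
vaddr = 356: l1_idx=2, l2_idx=3
L1[2] = 1; L2[1][3] = 62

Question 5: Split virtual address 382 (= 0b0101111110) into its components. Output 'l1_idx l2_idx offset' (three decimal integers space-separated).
Answer: 2 3 30

Derivation:
vaddr = 382 = 0b0101111110
  top 3 bits -> l1_idx = 2
  next 2 bits -> l2_idx = 3
  bottom 5 bits -> offset = 30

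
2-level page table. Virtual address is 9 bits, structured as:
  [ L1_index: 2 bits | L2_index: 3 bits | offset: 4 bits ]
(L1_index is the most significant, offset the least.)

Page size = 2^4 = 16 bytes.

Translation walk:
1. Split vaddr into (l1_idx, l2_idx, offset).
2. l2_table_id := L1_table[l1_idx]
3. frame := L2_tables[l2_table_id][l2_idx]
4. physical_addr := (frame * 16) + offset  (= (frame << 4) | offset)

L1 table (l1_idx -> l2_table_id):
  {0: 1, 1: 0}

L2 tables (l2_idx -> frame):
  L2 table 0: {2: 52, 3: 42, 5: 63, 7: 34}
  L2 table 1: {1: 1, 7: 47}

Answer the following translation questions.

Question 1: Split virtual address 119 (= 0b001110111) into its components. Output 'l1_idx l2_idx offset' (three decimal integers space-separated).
vaddr = 119 = 0b001110111
  top 2 bits -> l1_idx = 0
  next 3 bits -> l2_idx = 7
  bottom 4 bits -> offset = 7

Answer: 0 7 7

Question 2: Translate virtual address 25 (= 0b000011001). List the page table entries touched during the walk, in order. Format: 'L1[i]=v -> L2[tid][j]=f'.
Answer: L1[0]=1 -> L2[1][1]=1

Derivation:
vaddr = 25 = 0b000011001
Split: l1_idx=0, l2_idx=1, offset=9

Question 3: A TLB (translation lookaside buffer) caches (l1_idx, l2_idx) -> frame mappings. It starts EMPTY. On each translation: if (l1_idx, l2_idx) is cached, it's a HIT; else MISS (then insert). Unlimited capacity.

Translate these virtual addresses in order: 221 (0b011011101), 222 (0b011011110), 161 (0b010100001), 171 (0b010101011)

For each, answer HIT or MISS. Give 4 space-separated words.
vaddr=221: (1,5) not in TLB -> MISS, insert
vaddr=222: (1,5) in TLB -> HIT
vaddr=161: (1,2) not in TLB -> MISS, insert
vaddr=171: (1,2) in TLB -> HIT

Answer: MISS HIT MISS HIT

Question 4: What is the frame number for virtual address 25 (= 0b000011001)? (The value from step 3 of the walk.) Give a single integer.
vaddr = 25: l1_idx=0, l2_idx=1
L1[0] = 1; L2[1][1] = 1

Answer: 1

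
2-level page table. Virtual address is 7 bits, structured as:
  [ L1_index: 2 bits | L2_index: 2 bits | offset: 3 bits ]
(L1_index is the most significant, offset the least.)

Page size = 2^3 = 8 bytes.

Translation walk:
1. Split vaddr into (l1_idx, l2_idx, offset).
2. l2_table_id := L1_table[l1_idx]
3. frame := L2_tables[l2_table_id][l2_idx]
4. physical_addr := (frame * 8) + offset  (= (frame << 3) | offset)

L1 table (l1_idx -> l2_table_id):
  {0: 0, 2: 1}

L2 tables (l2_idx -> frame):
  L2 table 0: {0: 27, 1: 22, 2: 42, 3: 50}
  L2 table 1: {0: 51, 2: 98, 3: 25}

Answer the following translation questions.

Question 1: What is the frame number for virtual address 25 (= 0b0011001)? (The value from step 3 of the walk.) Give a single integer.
vaddr = 25: l1_idx=0, l2_idx=3
L1[0] = 0; L2[0][3] = 50

Answer: 50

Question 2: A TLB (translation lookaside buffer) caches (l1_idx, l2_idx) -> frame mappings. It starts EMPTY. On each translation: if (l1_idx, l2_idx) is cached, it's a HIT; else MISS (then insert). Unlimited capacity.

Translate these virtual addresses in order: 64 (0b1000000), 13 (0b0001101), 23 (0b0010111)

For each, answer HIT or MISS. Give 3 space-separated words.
vaddr=64: (2,0) not in TLB -> MISS, insert
vaddr=13: (0,1) not in TLB -> MISS, insert
vaddr=23: (0,2) not in TLB -> MISS, insert

Answer: MISS MISS MISS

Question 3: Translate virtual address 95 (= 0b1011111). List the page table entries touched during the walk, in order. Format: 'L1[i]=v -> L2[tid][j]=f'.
Answer: L1[2]=1 -> L2[1][3]=25

Derivation:
vaddr = 95 = 0b1011111
Split: l1_idx=2, l2_idx=3, offset=7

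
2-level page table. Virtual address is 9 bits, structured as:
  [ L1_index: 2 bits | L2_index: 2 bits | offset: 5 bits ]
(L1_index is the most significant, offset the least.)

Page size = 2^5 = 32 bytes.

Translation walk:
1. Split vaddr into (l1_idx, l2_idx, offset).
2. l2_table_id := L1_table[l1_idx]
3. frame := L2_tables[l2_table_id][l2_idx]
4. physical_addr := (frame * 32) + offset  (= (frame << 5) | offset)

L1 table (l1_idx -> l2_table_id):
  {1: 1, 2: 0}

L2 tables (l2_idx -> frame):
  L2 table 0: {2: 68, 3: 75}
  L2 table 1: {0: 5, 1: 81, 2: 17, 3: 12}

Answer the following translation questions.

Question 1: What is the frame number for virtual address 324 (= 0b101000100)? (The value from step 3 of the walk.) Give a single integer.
vaddr = 324: l1_idx=2, l2_idx=2
L1[2] = 0; L2[0][2] = 68

Answer: 68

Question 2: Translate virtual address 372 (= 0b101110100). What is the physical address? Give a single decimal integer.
vaddr = 372 = 0b101110100
Split: l1_idx=2, l2_idx=3, offset=20
L1[2] = 0
L2[0][3] = 75
paddr = 75 * 32 + 20 = 2420

Answer: 2420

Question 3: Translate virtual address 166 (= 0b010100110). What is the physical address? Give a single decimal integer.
vaddr = 166 = 0b010100110
Split: l1_idx=1, l2_idx=1, offset=6
L1[1] = 1
L2[1][1] = 81
paddr = 81 * 32 + 6 = 2598

Answer: 2598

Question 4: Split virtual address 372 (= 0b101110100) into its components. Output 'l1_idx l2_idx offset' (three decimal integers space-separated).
Answer: 2 3 20

Derivation:
vaddr = 372 = 0b101110100
  top 2 bits -> l1_idx = 2
  next 2 bits -> l2_idx = 3
  bottom 5 bits -> offset = 20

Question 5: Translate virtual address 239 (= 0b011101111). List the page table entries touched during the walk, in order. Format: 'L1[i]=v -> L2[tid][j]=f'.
vaddr = 239 = 0b011101111
Split: l1_idx=1, l2_idx=3, offset=15

Answer: L1[1]=1 -> L2[1][3]=12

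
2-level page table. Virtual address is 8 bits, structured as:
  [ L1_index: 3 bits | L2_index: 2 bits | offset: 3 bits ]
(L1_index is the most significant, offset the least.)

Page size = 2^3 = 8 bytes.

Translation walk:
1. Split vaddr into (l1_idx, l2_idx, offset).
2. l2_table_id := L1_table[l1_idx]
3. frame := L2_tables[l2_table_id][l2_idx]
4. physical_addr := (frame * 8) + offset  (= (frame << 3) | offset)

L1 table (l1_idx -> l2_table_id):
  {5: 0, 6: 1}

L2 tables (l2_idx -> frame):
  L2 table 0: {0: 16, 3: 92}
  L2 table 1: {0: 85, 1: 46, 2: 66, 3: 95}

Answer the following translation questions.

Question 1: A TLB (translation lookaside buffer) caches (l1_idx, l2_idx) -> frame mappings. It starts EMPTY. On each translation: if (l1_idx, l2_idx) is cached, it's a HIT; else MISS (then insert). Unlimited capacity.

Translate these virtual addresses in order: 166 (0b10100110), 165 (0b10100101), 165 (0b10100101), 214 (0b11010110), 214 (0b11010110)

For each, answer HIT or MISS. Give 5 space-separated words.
Answer: MISS HIT HIT MISS HIT

Derivation:
vaddr=166: (5,0) not in TLB -> MISS, insert
vaddr=165: (5,0) in TLB -> HIT
vaddr=165: (5,0) in TLB -> HIT
vaddr=214: (6,2) not in TLB -> MISS, insert
vaddr=214: (6,2) in TLB -> HIT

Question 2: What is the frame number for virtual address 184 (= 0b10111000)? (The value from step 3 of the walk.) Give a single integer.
Answer: 92

Derivation:
vaddr = 184: l1_idx=5, l2_idx=3
L1[5] = 0; L2[0][3] = 92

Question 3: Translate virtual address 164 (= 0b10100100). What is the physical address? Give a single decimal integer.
Answer: 132

Derivation:
vaddr = 164 = 0b10100100
Split: l1_idx=5, l2_idx=0, offset=4
L1[5] = 0
L2[0][0] = 16
paddr = 16 * 8 + 4 = 132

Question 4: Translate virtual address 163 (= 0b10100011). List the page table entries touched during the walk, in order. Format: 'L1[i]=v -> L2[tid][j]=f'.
Answer: L1[5]=0 -> L2[0][0]=16

Derivation:
vaddr = 163 = 0b10100011
Split: l1_idx=5, l2_idx=0, offset=3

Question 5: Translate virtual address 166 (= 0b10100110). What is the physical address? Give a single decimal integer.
vaddr = 166 = 0b10100110
Split: l1_idx=5, l2_idx=0, offset=6
L1[5] = 0
L2[0][0] = 16
paddr = 16 * 8 + 6 = 134

Answer: 134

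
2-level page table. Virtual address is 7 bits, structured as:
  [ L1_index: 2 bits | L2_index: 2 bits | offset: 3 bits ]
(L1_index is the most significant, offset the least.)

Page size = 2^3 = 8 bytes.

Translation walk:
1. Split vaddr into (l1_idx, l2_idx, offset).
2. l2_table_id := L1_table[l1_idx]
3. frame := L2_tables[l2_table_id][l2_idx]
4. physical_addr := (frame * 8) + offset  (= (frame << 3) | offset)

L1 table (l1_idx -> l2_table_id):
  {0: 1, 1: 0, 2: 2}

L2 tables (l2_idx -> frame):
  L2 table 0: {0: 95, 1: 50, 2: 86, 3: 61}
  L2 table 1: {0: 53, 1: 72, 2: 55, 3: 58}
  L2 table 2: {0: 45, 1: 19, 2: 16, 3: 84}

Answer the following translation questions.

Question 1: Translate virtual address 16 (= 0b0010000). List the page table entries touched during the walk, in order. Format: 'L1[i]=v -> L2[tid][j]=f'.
Answer: L1[0]=1 -> L2[1][2]=55

Derivation:
vaddr = 16 = 0b0010000
Split: l1_idx=0, l2_idx=2, offset=0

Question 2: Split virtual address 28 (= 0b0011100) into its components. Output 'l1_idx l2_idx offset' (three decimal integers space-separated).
Answer: 0 3 4

Derivation:
vaddr = 28 = 0b0011100
  top 2 bits -> l1_idx = 0
  next 2 bits -> l2_idx = 3
  bottom 3 bits -> offset = 4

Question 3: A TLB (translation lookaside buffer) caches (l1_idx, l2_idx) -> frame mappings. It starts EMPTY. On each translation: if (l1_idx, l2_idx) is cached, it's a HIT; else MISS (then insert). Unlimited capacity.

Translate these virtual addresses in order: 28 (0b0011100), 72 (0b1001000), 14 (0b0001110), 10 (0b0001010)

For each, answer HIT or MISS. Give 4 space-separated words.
vaddr=28: (0,3) not in TLB -> MISS, insert
vaddr=72: (2,1) not in TLB -> MISS, insert
vaddr=14: (0,1) not in TLB -> MISS, insert
vaddr=10: (0,1) in TLB -> HIT

Answer: MISS MISS MISS HIT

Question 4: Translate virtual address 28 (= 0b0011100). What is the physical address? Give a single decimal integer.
vaddr = 28 = 0b0011100
Split: l1_idx=0, l2_idx=3, offset=4
L1[0] = 1
L2[1][3] = 58
paddr = 58 * 8 + 4 = 468

Answer: 468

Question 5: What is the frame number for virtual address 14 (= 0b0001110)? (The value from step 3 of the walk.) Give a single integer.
Answer: 72

Derivation:
vaddr = 14: l1_idx=0, l2_idx=1
L1[0] = 1; L2[1][1] = 72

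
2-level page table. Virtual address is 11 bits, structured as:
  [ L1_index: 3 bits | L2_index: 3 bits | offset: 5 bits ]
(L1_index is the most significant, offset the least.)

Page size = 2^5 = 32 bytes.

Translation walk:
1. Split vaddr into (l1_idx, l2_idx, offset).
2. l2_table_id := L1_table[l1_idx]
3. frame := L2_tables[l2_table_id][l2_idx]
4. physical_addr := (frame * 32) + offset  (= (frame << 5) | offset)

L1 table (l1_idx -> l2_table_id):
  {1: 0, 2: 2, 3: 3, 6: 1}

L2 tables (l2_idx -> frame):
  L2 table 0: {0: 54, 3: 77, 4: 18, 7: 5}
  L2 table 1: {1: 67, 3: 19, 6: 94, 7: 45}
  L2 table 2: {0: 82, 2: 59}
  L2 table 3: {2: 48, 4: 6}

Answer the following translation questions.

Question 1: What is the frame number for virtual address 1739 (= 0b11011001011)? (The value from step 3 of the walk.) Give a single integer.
vaddr = 1739: l1_idx=6, l2_idx=6
L1[6] = 1; L2[1][6] = 94

Answer: 94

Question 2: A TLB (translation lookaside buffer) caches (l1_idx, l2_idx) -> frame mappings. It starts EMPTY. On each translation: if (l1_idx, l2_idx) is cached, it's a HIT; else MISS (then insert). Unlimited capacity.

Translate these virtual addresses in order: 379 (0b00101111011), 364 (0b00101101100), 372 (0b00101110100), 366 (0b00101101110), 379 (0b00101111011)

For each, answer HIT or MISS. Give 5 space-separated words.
Answer: MISS HIT HIT HIT HIT

Derivation:
vaddr=379: (1,3) not in TLB -> MISS, insert
vaddr=364: (1,3) in TLB -> HIT
vaddr=372: (1,3) in TLB -> HIT
vaddr=366: (1,3) in TLB -> HIT
vaddr=379: (1,3) in TLB -> HIT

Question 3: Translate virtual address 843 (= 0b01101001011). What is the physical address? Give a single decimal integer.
Answer: 1547

Derivation:
vaddr = 843 = 0b01101001011
Split: l1_idx=3, l2_idx=2, offset=11
L1[3] = 3
L2[3][2] = 48
paddr = 48 * 32 + 11 = 1547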